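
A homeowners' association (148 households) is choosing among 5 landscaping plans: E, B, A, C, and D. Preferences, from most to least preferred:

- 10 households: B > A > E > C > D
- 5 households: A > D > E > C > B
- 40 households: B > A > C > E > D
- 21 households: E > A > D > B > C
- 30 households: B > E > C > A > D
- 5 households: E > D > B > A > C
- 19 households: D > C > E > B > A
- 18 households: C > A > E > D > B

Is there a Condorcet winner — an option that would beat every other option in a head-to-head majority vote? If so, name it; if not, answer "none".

B

B vs E: 80–68 for B.
B vs A: 104–44 for B.
B vs C: 106–42 for B.
B vs D: 80–68 for B.
B beats every other option head-to-head.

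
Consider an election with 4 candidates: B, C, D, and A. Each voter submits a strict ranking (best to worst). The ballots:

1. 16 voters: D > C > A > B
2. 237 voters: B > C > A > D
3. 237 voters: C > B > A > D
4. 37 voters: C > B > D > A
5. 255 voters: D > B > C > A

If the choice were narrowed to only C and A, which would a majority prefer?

C

Voters preferring C to A: 782; preferring A to C: 0.
C wins the head-to-head.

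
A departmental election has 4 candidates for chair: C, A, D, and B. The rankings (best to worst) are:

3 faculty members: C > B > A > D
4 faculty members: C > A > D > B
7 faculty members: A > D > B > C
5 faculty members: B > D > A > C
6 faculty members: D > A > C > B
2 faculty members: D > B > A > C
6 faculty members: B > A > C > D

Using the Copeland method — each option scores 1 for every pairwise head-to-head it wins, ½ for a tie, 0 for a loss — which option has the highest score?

C: loses to A, D, and B → score 0.
A: beats C, D, and B → score 3.
D: beats C and B; loses to A → score 2.
B: beats C; loses to A and D → score 1.
A has the best pairwise record.

A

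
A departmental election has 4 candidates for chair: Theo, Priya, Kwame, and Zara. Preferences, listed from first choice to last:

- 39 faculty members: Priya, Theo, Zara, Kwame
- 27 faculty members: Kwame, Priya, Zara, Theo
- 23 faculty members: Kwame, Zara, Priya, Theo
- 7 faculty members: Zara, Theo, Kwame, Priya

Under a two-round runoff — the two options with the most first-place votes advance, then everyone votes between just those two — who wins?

Kwame

Round 1 first-place votes: Theo 0, Priya 39, Kwame 50, Zara 7.
Kwame and Priya advance.
Runoff: Kwame is preferred to Priya by 57 voters; Priya by 39.
Kwame wins the runoff.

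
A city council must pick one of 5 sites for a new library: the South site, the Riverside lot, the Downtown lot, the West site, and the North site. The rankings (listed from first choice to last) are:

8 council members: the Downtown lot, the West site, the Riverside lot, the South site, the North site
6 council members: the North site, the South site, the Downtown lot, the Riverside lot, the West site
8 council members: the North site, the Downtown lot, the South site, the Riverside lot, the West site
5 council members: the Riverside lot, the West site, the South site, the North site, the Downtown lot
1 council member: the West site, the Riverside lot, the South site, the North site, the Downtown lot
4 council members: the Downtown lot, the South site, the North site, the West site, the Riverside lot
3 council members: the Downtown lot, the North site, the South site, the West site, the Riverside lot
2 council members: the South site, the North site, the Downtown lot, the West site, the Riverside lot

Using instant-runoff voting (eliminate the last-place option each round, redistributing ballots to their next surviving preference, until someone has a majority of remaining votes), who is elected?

Round 1: the South site 2, the Riverside lot 5, the Downtown lot 15, the West site 1, the North site 14. Eliminate the West site.
Round 2: the South site 2, the Riverside lot 6, the Downtown lot 15, the North site 14. Eliminate the South site.
Round 3: the Riverside lot 6, the Downtown lot 15, the North site 16. Eliminate the Riverside lot.
Round 4: the Downtown lot 15, the North site 22. The North site has a majority.

the North site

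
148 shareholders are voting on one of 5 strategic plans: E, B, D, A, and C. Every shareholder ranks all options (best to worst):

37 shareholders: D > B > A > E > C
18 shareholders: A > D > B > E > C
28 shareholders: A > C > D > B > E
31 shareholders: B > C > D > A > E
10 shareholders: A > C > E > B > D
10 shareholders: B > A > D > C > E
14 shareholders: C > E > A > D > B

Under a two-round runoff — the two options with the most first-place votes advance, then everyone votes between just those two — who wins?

Round 1 first-place votes: E 0, B 41, D 37, A 56, C 14.
A and B advance.
Runoff: A is preferred to B by 70 voters; B by 78.
B wins the runoff.

B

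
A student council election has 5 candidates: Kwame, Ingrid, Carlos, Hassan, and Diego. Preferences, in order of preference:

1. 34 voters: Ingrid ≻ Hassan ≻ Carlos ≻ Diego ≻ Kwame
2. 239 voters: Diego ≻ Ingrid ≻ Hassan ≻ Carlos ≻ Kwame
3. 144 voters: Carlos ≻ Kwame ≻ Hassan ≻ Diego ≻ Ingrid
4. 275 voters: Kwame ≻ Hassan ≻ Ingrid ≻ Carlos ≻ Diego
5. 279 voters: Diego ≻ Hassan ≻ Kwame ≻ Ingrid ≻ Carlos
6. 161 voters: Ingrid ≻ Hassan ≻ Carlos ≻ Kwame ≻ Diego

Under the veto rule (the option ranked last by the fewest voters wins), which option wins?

Hassan

Last-place votes: Kwame 273, Ingrid 144, Carlos 279, Hassan 0, Diego 436.
Hassan is ranked last by the fewest voters, so Hassan wins.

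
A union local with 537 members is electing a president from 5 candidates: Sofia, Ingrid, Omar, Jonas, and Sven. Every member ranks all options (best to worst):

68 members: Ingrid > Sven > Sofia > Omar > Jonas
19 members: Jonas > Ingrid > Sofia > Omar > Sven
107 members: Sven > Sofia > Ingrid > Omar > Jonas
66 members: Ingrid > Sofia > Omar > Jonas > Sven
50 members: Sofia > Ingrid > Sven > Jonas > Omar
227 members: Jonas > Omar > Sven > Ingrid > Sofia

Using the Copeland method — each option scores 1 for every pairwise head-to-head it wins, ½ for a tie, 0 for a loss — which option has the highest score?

Sofia: beats Omar and Jonas; loses to Ingrid and Sven → score 2.
Ingrid: beats Sofia, Omar, and Jonas; loses to Sven → score 3.
Omar: beats Sven; loses to Sofia, Ingrid, and Jonas → score 1.
Jonas: beats Omar and Sven; loses to Sofia and Ingrid → score 2.
Sven: beats Sofia and Ingrid; loses to Omar and Jonas → score 2.
Ingrid has the best pairwise record.

Ingrid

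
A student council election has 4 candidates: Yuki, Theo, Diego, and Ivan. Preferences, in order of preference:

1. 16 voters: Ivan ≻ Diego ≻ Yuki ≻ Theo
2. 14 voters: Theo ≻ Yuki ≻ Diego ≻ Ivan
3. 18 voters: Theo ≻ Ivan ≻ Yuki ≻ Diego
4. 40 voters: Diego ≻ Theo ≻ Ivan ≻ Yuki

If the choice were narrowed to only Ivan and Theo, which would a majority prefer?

Voters preferring Ivan to Theo: 16; preferring Theo to Ivan: 72.
Theo wins the head-to-head.

Theo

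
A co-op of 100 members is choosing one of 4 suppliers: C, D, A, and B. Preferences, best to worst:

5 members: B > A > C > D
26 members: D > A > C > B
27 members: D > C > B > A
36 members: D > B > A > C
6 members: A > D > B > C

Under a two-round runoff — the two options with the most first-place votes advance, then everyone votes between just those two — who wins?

D

Round 1 first-place votes: C 0, D 89, A 6, B 5.
D and A advance.
Runoff: D is preferred to A by 89 voters; A by 11.
D wins the runoff.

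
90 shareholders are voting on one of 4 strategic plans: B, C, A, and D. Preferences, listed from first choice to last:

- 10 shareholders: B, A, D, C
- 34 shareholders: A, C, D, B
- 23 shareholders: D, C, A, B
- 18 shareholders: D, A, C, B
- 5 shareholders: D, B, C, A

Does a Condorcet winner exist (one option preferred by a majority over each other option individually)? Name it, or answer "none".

D vs B: 80–10 for D.
D vs C: 56–34 for D.
D vs A: 46–44 for D.
D beats every other option head-to-head.

D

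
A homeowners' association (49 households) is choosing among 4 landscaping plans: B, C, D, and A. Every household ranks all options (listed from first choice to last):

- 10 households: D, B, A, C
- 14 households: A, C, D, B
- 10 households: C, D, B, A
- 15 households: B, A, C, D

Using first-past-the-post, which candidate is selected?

First-place votes: B 15, C 10, D 10, A 14.
B has the most first-place votes.

B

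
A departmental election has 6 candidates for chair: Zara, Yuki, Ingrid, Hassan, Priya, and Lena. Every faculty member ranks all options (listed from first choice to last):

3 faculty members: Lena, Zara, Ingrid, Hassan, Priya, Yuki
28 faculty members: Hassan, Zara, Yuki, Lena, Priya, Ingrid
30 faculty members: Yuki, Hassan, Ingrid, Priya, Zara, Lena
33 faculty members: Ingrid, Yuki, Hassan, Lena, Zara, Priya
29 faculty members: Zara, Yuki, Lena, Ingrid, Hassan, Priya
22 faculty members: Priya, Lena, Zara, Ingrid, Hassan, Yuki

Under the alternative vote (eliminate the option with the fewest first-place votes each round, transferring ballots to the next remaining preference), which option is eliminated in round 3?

Hassan

Round 1: Zara 29, Yuki 30, Ingrid 33, Hassan 28, Priya 22, Lena 3. Eliminate Lena.
Round 2: Zara 32, Yuki 30, Ingrid 33, Hassan 28, Priya 22. Eliminate Priya.
Round 3: Zara 54, Yuki 30, Ingrid 33, Hassan 28. Eliminate Hassan.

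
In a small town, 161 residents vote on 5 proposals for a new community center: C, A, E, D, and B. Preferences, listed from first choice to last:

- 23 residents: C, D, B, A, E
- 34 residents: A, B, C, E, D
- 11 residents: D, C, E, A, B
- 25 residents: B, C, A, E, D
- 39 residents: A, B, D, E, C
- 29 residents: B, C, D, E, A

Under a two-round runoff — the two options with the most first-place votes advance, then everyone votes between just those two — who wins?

A

Round 1 first-place votes: C 23, A 73, E 0, D 11, B 54.
A and B advance.
Runoff: A is preferred to B by 84 voters; B by 77.
A wins the runoff.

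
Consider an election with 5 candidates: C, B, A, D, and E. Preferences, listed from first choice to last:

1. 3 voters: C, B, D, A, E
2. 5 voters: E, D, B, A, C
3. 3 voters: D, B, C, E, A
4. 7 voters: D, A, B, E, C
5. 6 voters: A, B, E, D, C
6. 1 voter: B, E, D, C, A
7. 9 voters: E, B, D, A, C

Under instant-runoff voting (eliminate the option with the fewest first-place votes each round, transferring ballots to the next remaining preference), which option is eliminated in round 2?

Round 1: C 3, B 1, A 6, D 10, E 14. Eliminate B.
Round 2: C 3, A 6, D 10, E 15. Eliminate C.

C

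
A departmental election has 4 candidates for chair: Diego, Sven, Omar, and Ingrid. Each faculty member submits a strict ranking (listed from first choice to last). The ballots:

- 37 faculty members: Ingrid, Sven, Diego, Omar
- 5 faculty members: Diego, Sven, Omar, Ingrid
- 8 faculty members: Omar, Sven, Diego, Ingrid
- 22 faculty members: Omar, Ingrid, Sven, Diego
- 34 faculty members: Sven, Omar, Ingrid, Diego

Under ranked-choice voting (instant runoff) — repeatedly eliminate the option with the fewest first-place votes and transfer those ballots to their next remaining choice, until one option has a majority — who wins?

Ingrid

Round 1: Diego 5, Sven 34, Omar 30, Ingrid 37. Eliminate Diego.
Round 2: Sven 39, Omar 30, Ingrid 37. Eliminate Omar.
Round 3: Sven 47, Ingrid 59. Ingrid has a majority.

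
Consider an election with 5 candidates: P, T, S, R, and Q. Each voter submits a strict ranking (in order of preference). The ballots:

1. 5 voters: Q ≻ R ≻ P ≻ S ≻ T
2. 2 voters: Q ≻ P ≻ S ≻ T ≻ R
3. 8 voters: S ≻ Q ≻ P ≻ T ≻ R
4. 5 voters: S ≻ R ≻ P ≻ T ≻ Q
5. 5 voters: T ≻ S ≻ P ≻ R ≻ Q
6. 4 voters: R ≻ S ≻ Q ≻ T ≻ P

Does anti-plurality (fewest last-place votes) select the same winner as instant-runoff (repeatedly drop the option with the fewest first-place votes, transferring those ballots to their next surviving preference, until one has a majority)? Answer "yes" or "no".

yes

Anti-plurality — last-place votes: P 4, T 5, S 0, R 10, Q 10. Winner: S.
Instant-runoff — R1 P 0, T 5, S 13, R 4, Q 7 (P out); R2 T 5, S 13, R 4, Q 7 (R out); R3 T 5, S 17, Q 7 (S winner). Winner: S.
The two methods agree.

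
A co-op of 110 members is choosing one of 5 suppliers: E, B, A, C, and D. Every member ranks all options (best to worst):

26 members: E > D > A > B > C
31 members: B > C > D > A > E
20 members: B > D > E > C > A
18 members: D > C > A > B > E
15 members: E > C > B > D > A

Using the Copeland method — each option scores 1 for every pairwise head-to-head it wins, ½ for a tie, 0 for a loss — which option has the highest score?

B

E: beats A and C; loses to B and D → score 2.
B: beats E, A, C, and D → score 4.
A: loses to E, B, C, and D → score 0.
C: beats A; loses to E, B, and D → score 1.
D: beats E, A, and C; loses to B → score 3.
B has the best pairwise record.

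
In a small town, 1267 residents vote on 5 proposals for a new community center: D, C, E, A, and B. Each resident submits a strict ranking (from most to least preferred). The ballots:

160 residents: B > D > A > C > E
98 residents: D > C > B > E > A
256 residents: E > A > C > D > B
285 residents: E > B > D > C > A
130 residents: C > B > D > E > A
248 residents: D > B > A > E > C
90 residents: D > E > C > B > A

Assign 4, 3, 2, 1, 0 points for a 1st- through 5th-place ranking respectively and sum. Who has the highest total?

D

D: 160·3 + 98·4 + 256·1 + 285·2 + 130·2 + 248·4 + 90·4 = 3310
C: 160·1 + 98·3 + 256·2 + 285·1 + 130·4 + 248·0 + 90·2 = 1951
E: 160·0 + 98·1 + 256·4 + 285·4 + 130·1 + 248·1 + 90·3 = 2910
A: 160·2 + 98·0 + 256·3 + 285·0 + 130·0 + 248·2 + 90·0 = 1584
B: 160·4 + 98·2 + 256·0 + 285·3 + 130·3 + 248·3 + 90·1 = 2915
D has the highest Borda score (3310).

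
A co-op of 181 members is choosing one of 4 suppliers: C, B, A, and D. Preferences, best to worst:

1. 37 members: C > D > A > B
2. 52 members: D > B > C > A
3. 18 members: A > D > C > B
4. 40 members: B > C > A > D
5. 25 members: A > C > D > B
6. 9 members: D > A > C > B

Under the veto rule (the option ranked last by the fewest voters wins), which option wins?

Last-place votes: C 0, B 89, A 52, D 40.
C is ranked last by the fewest voters, so C wins.

C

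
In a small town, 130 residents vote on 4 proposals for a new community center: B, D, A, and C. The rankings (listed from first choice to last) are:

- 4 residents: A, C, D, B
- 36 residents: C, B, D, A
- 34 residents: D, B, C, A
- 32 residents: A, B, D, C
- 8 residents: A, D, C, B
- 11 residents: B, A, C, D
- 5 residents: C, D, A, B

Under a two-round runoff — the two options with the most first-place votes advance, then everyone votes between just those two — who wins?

C

Round 1 first-place votes: B 11, D 34, A 44, C 41.
A and C advance.
Runoff: A is preferred to C by 55 voters; C by 75.
C wins the runoff.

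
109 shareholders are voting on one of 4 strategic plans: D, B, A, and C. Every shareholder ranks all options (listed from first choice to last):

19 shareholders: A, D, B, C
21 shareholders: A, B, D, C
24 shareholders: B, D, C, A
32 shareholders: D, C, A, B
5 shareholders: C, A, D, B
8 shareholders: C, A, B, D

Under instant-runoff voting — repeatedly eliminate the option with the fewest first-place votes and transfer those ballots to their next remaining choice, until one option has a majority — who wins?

Round 1: D 32, B 24, A 40, C 13. Eliminate C.
Round 2: D 32, B 24, A 53. Eliminate B.
Round 3: D 56, A 53. D has a majority.

D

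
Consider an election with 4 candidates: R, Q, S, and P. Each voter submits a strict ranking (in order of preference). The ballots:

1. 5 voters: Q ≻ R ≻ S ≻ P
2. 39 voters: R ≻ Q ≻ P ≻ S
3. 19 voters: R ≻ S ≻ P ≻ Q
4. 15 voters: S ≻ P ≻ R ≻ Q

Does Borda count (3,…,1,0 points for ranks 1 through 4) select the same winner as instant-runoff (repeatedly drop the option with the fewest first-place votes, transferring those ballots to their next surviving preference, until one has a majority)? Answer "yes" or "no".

yes

Borda — scores: R 199, Q 93, S 88, P 88. Winner: R.
Instant-runoff — R1 R 58, Q 5, S 15, P 0 (R winner). Winner: R.
The two methods agree.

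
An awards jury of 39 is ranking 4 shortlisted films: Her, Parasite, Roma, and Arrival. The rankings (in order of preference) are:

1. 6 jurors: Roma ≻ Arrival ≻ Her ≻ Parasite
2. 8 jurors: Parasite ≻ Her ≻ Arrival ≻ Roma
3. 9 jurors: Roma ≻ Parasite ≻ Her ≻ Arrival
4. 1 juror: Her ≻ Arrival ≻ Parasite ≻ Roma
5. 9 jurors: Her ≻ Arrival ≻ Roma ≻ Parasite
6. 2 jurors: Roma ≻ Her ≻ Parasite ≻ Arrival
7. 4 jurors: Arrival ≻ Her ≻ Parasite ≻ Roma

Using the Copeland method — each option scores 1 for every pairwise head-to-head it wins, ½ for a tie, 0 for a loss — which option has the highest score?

Her

Her: beats Parasite, Roma, and Arrival → score 3.
Parasite: loses to Her, Roma, and Arrival → score 0.
Roma: beats Parasite; loses to Her and Arrival → score 1.
Arrival: beats Parasite and Roma; loses to Her → score 2.
Her has the best pairwise record.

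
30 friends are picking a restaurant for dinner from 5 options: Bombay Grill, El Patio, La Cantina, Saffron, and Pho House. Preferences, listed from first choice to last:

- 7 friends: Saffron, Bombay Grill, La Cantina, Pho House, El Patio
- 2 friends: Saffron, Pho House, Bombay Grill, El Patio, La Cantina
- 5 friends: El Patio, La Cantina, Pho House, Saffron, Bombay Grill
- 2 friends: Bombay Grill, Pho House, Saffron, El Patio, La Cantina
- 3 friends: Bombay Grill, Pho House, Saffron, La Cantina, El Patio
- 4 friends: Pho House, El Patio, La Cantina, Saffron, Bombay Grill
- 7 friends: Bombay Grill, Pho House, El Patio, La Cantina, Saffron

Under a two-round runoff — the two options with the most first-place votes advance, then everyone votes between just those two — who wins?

Round 1 first-place votes: Bombay Grill 12, El Patio 5, La Cantina 0, Saffron 9, Pho House 4.
Bombay Grill and Saffron advance.
Runoff: Bombay Grill is preferred to Saffron by 12 voters; Saffron by 18.
Saffron wins the runoff.

Saffron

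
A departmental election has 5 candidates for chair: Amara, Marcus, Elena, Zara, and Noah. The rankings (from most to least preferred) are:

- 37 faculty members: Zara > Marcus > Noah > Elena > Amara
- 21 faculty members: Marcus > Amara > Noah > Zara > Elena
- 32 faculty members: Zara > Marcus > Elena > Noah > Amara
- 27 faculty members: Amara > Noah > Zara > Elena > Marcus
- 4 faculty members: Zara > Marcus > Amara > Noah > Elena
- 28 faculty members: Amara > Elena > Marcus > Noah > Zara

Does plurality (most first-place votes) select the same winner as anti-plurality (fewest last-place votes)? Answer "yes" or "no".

no

Plurality — first-place votes: Amara 55, Marcus 21, Elena 0, Zara 73, Noah 0. Winner: Zara.
Anti-plurality — last-place votes: Amara 69, Marcus 27, Elena 25, Zara 28, Noah 0. Winner: Noah.
The two methods disagree.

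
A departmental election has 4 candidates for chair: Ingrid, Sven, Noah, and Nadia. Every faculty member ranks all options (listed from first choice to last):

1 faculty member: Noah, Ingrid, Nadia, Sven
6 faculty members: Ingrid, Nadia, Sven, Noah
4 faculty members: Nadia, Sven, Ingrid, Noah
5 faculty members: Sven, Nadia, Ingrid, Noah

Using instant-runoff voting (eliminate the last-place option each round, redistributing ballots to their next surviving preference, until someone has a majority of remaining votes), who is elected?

Round 1: Ingrid 6, Sven 5, Noah 1, Nadia 4. Eliminate Noah.
Round 2: Ingrid 7, Sven 5, Nadia 4. Eliminate Nadia.
Round 3: Ingrid 7, Sven 9. Sven has a majority.

Sven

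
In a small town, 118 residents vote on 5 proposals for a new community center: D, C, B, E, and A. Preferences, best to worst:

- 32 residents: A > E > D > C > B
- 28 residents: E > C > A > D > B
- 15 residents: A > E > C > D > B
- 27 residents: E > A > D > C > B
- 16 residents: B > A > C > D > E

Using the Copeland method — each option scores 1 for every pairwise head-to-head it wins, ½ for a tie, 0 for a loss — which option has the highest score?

A

D: beats B; ties C; loses to E and A → score 1.5.
C: beats B; ties D; loses to E and A → score 1.5.
B: loses to D, C, E, and A → score 0.
E: beats D, C, and B; loses to A → score 3.
A: beats D, C, B, and E → score 4.
A has the best pairwise record.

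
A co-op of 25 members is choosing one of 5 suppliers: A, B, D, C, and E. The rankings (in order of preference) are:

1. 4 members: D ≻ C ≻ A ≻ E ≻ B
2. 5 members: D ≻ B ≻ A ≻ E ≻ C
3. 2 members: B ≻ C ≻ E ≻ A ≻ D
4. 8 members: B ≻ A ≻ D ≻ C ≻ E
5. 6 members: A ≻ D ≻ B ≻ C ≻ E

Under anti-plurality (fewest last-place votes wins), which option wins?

A

Last-place votes: A 0, B 4, D 2, C 5, E 14.
A is ranked last by the fewest voters, so A wins.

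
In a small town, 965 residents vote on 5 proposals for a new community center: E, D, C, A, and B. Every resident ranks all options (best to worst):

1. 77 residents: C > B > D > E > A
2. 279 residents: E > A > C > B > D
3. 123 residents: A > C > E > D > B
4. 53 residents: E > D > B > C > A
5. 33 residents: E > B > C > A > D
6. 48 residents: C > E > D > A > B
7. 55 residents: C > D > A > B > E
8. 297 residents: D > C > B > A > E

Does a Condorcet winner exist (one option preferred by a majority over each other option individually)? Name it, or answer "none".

C

C vs E: 600–365 for C.
C vs D: 615–350 for C.
C vs A: 563–402 for C.
C vs B: 879–86 for C.
C beats every other option head-to-head.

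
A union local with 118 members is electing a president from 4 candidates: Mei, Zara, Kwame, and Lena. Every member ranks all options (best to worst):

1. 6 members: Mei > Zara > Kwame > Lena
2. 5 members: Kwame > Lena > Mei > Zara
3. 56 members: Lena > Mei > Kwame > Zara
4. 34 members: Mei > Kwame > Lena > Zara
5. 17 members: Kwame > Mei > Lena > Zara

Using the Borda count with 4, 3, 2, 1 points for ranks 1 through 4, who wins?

Mei: 6·4 + 5·2 + 56·3 + 34·4 + 17·3 = 389
Zara: 6·3 + 5·1 + 56·1 + 34·1 + 17·1 = 130
Kwame: 6·2 + 5·4 + 56·2 + 34·3 + 17·4 = 314
Lena: 6·1 + 5·3 + 56·4 + 34·2 + 17·2 = 347
Mei has the highest Borda score (389).

Mei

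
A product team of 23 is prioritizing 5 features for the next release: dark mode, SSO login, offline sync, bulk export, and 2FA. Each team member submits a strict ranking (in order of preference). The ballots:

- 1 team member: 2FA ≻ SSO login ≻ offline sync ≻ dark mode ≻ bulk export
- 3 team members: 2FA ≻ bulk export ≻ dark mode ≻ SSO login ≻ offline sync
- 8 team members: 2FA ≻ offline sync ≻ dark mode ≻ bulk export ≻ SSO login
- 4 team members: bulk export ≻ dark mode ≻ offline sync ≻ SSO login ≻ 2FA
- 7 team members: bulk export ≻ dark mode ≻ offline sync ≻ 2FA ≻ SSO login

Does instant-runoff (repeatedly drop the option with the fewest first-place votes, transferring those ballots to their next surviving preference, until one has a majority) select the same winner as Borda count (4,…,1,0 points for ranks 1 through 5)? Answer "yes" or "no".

Instant-runoff — R1 dark mode 0, SSO login 0, offline sync 0, bulk export 11, 2FA 12 (2FA winner). Winner: 2FA.
Borda — scores: dark mode 56, SSO login 10, offline sync 48, bulk export 61, 2FA 55. Winner: bulk export.
The two methods disagree.

no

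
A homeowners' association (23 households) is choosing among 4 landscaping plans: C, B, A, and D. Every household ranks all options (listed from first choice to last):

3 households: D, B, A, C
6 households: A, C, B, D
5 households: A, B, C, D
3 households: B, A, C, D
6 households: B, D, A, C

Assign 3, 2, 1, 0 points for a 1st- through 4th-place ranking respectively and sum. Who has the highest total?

B

C: 3·0 + 6·2 + 5·1 + 3·1 + 6·0 = 20
B: 3·2 + 6·1 + 5·2 + 3·3 + 6·3 = 49
A: 3·1 + 6·3 + 5·3 + 3·2 + 6·1 = 48
D: 3·3 + 6·0 + 5·0 + 3·0 + 6·2 = 21
B has the highest Borda score (49).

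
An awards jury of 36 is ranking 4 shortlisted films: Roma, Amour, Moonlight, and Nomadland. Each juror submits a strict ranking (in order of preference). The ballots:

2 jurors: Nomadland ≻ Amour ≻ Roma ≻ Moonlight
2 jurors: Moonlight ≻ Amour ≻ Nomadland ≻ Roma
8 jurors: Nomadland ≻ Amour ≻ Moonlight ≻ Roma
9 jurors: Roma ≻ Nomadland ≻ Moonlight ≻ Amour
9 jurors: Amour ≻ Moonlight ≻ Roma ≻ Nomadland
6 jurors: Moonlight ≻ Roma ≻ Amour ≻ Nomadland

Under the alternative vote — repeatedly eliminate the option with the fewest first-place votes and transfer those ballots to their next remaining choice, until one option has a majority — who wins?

Amour

Round 1: Roma 9, Amour 9, Moonlight 8, Nomadland 10. Eliminate Moonlight.
Round 2: Roma 15, Amour 11, Nomadland 10. Eliminate Nomadland.
Round 3: Roma 15, Amour 21. Amour has a majority.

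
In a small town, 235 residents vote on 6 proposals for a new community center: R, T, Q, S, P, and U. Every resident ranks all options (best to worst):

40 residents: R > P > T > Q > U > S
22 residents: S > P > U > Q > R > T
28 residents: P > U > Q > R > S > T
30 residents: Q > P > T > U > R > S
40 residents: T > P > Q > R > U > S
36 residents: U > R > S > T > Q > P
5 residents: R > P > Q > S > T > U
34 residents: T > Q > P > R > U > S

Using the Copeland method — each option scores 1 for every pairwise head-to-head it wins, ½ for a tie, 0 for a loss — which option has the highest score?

P

R: beats T, S, and U; loses to Q and P → score 3.
T: beats Q, S, and U; loses to R and P → score 3.
Q: beats R, S, and U; loses to T and P → score 3.
S: loses to R, T, Q, P, and U → score 0.
P: beats R, T, Q, S, and U → score 5.
U: beats S; loses to R, T, Q, and P → score 1.
P has the best pairwise record.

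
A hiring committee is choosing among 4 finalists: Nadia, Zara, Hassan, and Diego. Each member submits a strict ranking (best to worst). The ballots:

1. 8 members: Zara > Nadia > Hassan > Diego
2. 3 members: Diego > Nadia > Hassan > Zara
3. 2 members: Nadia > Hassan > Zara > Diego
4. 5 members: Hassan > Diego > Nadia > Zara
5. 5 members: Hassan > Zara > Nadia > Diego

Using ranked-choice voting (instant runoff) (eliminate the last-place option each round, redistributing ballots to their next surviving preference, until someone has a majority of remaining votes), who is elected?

Hassan

Round 1: Nadia 2, Zara 8, Hassan 10, Diego 3. Eliminate Nadia.
Round 2: Zara 8, Hassan 12, Diego 3. Hassan has a majority.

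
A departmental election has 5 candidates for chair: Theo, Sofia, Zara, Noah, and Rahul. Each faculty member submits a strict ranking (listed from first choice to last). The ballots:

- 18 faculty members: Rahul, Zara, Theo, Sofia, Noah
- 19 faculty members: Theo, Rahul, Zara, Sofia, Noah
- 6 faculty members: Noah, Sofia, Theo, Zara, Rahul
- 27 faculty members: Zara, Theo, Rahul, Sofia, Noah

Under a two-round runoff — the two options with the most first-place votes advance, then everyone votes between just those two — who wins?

Round 1 first-place votes: Theo 19, Sofia 0, Zara 27, Noah 6, Rahul 18.
Zara and Theo advance.
Runoff: Zara is preferred to Theo by 45 voters; Theo by 25.
Zara wins the runoff.

Zara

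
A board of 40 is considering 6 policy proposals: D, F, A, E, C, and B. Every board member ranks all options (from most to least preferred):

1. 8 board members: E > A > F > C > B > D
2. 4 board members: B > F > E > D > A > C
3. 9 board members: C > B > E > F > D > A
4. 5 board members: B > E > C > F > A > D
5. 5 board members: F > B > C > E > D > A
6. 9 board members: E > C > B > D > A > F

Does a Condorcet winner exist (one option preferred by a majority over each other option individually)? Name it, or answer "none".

Checking pairwise contests:
F beats D 31–9.
E beats F 31–9.
D beats A 27–13.
B beats E 23–17.
E beats C 26–14.
C beats B 26–14.
Every option loses at least one head-to-head, so there is no Condorcet winner.

none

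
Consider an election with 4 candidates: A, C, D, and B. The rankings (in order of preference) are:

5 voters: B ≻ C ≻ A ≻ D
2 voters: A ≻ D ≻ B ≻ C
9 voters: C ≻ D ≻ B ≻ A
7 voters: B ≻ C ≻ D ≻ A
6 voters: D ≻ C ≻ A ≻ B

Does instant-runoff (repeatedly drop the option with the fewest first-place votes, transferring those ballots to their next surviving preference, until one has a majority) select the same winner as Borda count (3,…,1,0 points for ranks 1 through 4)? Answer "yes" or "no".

Instant-runoff — R1 A 2, C 9, D 6, B 12 (A out); R2 C 9, D 8, B 12 (D out); R3 C 15, B 14 (C winner). Winner: C.
Borda — scores: A 17, C 63, D 47, B 47. Winner: C.
The two methods agree.

yes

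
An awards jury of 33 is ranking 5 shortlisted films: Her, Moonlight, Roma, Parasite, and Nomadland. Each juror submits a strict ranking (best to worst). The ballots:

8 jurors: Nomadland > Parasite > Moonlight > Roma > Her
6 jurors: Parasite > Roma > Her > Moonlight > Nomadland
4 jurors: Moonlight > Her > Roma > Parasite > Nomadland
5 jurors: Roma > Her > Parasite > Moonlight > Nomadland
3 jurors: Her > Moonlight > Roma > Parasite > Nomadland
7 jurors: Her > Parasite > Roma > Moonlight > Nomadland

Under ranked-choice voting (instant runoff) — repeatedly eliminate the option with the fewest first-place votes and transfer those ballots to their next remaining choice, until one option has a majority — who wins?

Round 1: Her 10, Moonlight 4, Roma 5, Parasite 6, Nomadland 8. Eliminate Moonlight.
Round 2: Her 14, Roma 5, Parasite 6, Nomadland 8. Eliminate Roma.
Round 3: Her 19, Parasite 6, Nomadland 8. Her has a majority.

Her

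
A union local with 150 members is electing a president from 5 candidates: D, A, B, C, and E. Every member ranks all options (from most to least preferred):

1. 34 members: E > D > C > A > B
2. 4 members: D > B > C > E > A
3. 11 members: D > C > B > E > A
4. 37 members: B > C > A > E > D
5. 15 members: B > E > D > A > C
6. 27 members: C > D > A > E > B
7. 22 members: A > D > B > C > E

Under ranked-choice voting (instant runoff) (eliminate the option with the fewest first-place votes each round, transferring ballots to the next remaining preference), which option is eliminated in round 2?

Round 1: D 15, A 22, B 52, C 27, E 34. Eliminate D.
Round 2: A 22, B 56, C 38, E 34. Eliminate A.

A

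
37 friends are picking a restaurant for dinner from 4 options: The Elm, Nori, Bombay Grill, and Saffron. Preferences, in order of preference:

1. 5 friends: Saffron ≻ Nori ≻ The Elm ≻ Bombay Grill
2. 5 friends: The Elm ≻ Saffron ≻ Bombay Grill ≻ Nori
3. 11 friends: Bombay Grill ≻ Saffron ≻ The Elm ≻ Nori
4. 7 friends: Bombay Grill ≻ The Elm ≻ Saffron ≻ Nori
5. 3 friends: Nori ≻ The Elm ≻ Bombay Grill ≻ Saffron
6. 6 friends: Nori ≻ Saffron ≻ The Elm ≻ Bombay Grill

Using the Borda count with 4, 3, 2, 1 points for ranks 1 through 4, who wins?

The Elm: 5·2 + 5·4 + 11·2 + 7·3 + 3·3 + 6·2 = 94
Nori: 5·3 + 5·1 + 11·1 + 7·1 + 3·4 + 6·4 = 74
Bombay Grill: 5·1 + 5·2 + 11·4 + 7·4 + 3·2 + 6·1 = 99
Saffron: 5·4 + 5·3 + 11·3 + 7·2 + 3·1 + 6·3 = 103
Saffron has the highest Borda score (103).

Saffron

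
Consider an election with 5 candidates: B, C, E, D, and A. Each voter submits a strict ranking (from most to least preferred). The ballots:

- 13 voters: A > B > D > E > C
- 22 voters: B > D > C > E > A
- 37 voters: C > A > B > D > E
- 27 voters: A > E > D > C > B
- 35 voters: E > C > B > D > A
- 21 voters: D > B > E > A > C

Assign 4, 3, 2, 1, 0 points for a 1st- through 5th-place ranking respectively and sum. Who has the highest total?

B: 13·3 + 22·4 + 37·2 + 27·0 + 35·2 + 21·3 = 334
C: 13·0 + 22·2 + 37·4 + 27·1 + 35·3 + 21·0 = 324
E: 13·1 + 22·1 + 37·0 + 27·3 + 35·4 + 21·2 = 298
D: 13·2 + 22·3 + 37·1 + 27·2 + 35·1 + 21·4 = 302
A: 13·4 + 22·0 + 37·3 + 27·4 + 35·0 + 21·1 = 292
B has the highest Borda score (334).

B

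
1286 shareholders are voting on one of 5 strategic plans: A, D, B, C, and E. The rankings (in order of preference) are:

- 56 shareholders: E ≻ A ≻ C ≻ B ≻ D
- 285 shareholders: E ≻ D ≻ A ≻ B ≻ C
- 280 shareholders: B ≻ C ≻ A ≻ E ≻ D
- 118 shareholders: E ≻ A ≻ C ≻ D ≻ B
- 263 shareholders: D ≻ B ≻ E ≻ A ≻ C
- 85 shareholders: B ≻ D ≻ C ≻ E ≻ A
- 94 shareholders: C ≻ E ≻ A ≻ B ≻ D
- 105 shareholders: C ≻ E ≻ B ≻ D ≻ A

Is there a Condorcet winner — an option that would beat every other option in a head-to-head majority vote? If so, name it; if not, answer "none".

E

E vs A: 1006–280 for E.
E vs D: 938–348 for E.
E vs B: 658–628 for E.
E vs C: 722–564 for E.
E beats every other option head-to-head.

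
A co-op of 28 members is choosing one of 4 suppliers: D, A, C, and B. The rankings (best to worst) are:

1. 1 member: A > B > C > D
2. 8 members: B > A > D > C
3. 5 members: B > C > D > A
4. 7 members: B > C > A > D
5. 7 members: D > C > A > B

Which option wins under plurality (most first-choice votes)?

B

First-place votes: D 7, A 1, C 0, B 20.
B has the most first-place votes.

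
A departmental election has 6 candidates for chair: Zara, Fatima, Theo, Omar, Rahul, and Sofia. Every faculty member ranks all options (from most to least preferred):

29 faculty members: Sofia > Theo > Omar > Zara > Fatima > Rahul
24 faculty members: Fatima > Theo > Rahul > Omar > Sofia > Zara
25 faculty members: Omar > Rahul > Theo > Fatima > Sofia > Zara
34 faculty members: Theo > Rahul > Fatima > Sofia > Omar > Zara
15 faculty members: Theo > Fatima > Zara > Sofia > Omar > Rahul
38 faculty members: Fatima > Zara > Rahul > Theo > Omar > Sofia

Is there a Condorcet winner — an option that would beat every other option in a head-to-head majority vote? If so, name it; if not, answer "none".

Theo

Theo vs Zara: 127–38 for Theo.
Theo vs Fatima: 103–62 for Theo.
Theo vs Omar: 140–25 for Theo.
Theo vs Rahul: 102–63 for Theo.
Theo vs Sofia: 136–29 for Theo.
Theo beats every other option head-to-head.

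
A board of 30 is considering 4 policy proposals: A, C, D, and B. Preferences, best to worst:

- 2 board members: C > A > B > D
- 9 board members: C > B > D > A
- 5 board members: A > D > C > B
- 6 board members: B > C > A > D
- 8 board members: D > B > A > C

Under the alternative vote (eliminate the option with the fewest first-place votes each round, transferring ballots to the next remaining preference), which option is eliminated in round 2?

B

Round 1: A 5, C 11, D 8, B 6. Eliminate A.
Round 2: C 11, D 13, B 6. Eliminate B.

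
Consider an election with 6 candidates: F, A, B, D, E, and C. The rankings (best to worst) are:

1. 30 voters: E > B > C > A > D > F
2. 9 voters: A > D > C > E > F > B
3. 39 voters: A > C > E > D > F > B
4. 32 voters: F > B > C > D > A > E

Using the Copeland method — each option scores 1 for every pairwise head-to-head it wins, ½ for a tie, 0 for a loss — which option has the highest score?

F: beats B; loses to A, D, E, and C → score 1.
A: beats F, D, and E; loses to B and C → score 3.
B: beats A, D, and C; loses to F and E → score 3.
D: beats F; loses to A, B, E, and C → score 1.
E: beats F, B, and D; loses to A and C → score 3.
C: beats F, A, D, and E; loses to B → score 4.
C has the best pairwise record.

C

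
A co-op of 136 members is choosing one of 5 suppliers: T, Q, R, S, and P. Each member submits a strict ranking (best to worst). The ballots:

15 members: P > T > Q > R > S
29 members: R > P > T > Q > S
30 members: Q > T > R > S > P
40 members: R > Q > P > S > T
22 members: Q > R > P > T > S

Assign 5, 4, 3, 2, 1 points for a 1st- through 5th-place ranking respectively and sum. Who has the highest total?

R

T: 15·4 + 29·3 + 30·4 + 40·1 + 22·2 = 351
Q: 15·3 + 29·2 + 30·5 + 40·4 + 22·5 = 523
R: 15·2 + 29·5 + 30·3 + 40·5 + 22·4 = 553
S: 15·1 + 29·1 + 30·2 + 40·2 + 22·1 = 206
P: 15·5 + 29·4 + 30·1 + 40·3 + 22·3 = 407
R has the highest Borda score (553).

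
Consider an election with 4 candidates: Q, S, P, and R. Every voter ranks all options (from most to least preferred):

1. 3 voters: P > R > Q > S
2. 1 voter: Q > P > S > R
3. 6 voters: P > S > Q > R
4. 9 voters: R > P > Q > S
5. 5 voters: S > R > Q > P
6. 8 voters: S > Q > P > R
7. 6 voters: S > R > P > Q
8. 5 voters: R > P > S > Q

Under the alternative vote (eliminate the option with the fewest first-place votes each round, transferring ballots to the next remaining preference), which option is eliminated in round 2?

P

Round 1: Q 1, S 19, P 9, R 14. Eliminate Q.
Round 2: S 19, P 10, R 14. Eliminate P.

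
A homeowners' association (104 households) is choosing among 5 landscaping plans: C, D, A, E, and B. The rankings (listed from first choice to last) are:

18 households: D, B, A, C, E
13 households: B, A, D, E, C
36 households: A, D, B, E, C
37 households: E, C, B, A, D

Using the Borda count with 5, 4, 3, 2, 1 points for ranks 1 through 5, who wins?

A

C: 18·2 + 13·1 + 36·1 + 37·4 = 233
D: 18·5 + 13·3 + 36·4 + 37·1 = 310
A: 18·3 + 13·4 + 36·5 + 37·2 = 360
E: 18·1 + 13·2 + 36·2 + 37·5 = 301
B: 18·4 + 13·5 + 36·3 + 37·3 = 356
A has the highest Borda score (360).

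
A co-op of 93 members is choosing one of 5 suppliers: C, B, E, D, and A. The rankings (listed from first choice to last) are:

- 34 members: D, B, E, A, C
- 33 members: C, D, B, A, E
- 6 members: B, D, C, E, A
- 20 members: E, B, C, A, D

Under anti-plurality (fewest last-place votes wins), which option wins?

B

Last-place votes: C 34, B 0, E 33, D 20, A 6.
B is ranked last by the fewest voters, so B wins.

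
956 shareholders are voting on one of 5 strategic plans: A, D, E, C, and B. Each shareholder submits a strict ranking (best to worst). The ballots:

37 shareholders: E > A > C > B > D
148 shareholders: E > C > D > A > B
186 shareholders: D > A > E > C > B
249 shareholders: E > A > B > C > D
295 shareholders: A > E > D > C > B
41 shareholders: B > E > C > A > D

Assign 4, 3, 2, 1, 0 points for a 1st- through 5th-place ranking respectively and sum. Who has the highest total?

E

A: 37·3 + 148·1 + 186·3 + 249·3 + 295·4 + 41·1 = 2785
D: 37·0 + 148·2 + 186·4 + 249·0 + 295·2 + 41·0 = 1630
E: 37·4 + 148·4 + 186·2 + 249·4 + 295·3 + 41·3 = 3116
C: 37·2 + 148·3 + 186·1 + 249·1 + 295·1 + 41·2 = 1330
B: 37·1 + 148·0 + 186·0 + 249·2 + 295·0 + 41·4 = 699
E has the highest Borda score (3116).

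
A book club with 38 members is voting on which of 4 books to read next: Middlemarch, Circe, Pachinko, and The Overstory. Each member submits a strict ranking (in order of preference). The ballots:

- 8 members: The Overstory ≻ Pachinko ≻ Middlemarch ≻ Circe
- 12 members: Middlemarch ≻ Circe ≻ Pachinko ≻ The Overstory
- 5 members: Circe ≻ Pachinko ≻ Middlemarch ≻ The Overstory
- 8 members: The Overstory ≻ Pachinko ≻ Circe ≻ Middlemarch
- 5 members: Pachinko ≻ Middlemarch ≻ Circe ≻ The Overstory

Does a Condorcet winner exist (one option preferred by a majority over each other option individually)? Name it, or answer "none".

Pachinko

Pachinko vs Middlemarch: 26–12 for Pachinko.
Pachinko vs Circe: 21–17 for Pachinko.
Pachinko vs The Overstory: 22–16 for Pachinko.
Pachinko beats every other option head-to-head.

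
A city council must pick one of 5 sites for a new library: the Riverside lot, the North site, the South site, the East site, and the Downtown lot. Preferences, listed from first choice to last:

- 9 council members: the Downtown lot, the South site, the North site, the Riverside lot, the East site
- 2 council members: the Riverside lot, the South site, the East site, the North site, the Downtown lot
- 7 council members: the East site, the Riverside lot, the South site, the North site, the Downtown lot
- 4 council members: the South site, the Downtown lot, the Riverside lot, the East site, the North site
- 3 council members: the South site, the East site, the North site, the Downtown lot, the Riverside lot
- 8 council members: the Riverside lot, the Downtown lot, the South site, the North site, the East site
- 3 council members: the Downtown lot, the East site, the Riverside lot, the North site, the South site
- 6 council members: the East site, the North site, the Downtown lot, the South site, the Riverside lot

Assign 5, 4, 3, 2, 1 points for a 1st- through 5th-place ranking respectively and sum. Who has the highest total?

the Riverside lot: 9·2 + 2·5 + 7·4 + 4·3 + 3·1 + 8·5 + 3·3 + 6·1 = 126
the North site: 9·3 + 2·2 + 7·2 + 4·1 + 3·3 + 8·2 + 3·2 + 6·4 = 104
the South site: 9·4 + 2·4 + 7·3 + 4·5 + 3·5 + 8·3 + 3·1 + 6·2 = 139
the East site: 9·1 + 2·3 + 7·5 + 4·2 + 3·4 + 8·1 + 3·4 + 6·5 = 120
the Downtown lot: 9·5 + 2·1 + 7·1 + 4·4 + 3·2 + 8·4 + 3·5 + 6·3 = 141
the Downtown lot has the highest Borda score (141).

the Downtown lot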